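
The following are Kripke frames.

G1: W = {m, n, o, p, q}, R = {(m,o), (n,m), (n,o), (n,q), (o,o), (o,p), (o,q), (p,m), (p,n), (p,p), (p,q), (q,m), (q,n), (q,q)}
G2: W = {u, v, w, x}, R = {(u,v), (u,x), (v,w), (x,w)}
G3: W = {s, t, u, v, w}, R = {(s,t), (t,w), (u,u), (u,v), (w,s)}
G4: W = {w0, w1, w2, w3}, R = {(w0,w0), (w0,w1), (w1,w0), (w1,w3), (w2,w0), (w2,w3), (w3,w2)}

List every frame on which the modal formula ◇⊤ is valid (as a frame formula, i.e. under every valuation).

G1, G4

Frame correspondent (Sahlqvist): ∀x ∃y Rxy — i.e. seriality.
G1: ✓.
G2: fails — world w has no successor.
G3: fails — world v has no successor.
G4: ✓.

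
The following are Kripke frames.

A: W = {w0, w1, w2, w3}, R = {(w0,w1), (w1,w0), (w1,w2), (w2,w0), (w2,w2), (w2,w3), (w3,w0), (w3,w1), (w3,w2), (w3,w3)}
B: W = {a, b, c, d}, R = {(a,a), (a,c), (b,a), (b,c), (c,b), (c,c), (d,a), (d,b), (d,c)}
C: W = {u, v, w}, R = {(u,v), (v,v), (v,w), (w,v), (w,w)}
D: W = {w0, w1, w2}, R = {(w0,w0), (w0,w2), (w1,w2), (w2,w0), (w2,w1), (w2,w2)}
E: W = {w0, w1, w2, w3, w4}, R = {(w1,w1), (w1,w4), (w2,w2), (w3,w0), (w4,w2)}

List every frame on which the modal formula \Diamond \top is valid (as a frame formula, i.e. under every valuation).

A, B, C, D

The schema corresponds to seriality: \forall x \exists y Rxy.
A: satisfies the condition.
B: satisfies the condition.
C: satisfies the condition.
D: satisfies the condition.
E: fails — world w0 has no successor.
Valid on: A, B, C, D.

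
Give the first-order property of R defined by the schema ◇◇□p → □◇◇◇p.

∀x ∀y ∀z ((xR²y ∧ xRz) → ∃w (yRw ∧ zR³w))

This is a Sahlqvist (Geach-type) schema ◇^2□^1p → □^1◇^3p.
Minimal-valuation argument: fix x; take any y with xR^2y and any z with xR^1z. Set V(p) to the set of worlds R-reachable from y in exactly 1 step. Then □^1p holds at y, so the antecedent holds at x; validity forces ◇^3p at z, giving a w with zR^3w and yR^1w.
First-order correspondent: ∀x ∀y ∀z ((xR²y ∧ xRz) → ∃w (yRw ∧ zR³w)).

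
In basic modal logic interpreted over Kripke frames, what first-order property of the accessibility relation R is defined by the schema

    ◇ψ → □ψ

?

This is the CD axiom.
It corresponds to partial functionality: ∀x ∀y ∀z (Rxy ∧ Rxz → y = z).

partial functionality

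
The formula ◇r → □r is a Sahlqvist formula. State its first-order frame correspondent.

Suppose ◇r→□r is valid. Take Rxy, Rxz and set V(r)={y}. Then ◇r at x, so □r at x, so r at z, i.e. z=y.

partial functionality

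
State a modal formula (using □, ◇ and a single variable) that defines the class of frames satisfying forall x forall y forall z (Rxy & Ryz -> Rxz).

□p → □□p

This is transitivity; the standard corresponding axiom is 4: □p → □□p.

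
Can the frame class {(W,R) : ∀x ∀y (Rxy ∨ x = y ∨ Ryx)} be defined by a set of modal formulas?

Not modally definable

If a class were modally definable it would be closed under disjoint unions (Goldblatt–Thomason).
Take 4 disjoint single-world reflexive frames: each is trivially connected, but their disjoint union has 4 worlds with no edge between distinct components, so it is not connected.
Hence connectedness of R is not modally definable.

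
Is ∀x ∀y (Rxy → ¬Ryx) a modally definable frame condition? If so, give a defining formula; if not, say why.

Not definable by any modal formula

Any modally definable frame class is closed under surjective bounded morphisms.
The 5-cycle (worlds s,t,u,v,w with s→t→u→v→w→s) is asymmetric. Mapping every world to a single reflexive point • is a surjective bounded morphism, and the reflexive point is not asymmetric (R•• but asymmetry requires ¬R••).
Hence asymmetry is not modally definable.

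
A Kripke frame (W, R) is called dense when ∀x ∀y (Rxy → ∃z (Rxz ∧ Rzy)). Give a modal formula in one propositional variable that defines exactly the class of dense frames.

A defining formula is □□r → □r (the C4 axiom).
Suppose □□r→□r is valid. Take Rxy and set V(r)={w : xR²w}. Then □□r at x, so □r at x, so r at y, i.e. ∃z(Rxz∧Rzy).

□□r → □r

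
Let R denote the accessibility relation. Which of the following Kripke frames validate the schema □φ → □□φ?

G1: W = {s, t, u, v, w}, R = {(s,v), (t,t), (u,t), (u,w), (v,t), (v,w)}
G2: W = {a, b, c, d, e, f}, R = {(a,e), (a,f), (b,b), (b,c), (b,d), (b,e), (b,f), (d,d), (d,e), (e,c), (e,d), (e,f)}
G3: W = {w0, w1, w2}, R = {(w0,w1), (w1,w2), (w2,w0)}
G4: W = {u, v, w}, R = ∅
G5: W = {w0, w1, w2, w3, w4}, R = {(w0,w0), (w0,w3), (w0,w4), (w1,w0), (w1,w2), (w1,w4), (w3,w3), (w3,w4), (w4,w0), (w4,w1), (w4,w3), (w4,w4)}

G4

Frame correspondent (Sahlqvist): ∀x ∀y ∀z (Rxy ∧ Ryz → Rxz) — i.e. transitivity.
G1: fails — Rsv and Rvw but not Rsw.
G2: fails — Rae and Rec but not Rac.
G3: fails — Rw1w2 and Rw2w0 but not Rw1w0.
G4: condition met.
G5: fails — Rw1w0 and Rw0w3 but not Rw1w3.
Valid on: G4.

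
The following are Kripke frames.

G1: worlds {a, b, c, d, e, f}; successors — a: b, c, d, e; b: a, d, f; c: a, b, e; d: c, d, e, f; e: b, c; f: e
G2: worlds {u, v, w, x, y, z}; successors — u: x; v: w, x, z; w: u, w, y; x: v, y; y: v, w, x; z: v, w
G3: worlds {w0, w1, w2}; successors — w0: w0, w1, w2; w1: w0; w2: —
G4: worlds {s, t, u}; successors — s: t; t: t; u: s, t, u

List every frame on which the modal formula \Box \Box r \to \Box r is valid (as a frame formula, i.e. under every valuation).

Frame correspondent (Sahlqvist): \forall x \forall y (Rxy \to \exists z (Rxz \wedge Rzy)) — i.e. density.
G1: fails — Rfe but no z with Rfz and Rze.
G2: fails — Rvz but no t with Rvt and Rtz.
G3: ✓.
G4: ✓.
Valid on: G3, G4.

G3, G4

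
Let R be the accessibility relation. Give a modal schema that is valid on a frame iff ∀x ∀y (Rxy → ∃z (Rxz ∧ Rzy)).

□□r → □r

The condition is density. The C4 schema □□r → □r defines it.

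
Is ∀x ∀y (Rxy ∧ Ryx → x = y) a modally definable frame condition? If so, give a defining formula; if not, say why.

Not modally definable

If a class were modally definable it would be closed under surjective bounded morphisms (Goldblatt–Thomason).
The 8-cycle (worlds a,b,c,d,e,f,g,h with a→b→c→d→e→f→g→h→a) is antisymmetric. Sending even-indexed worlds to a and odd-indexed worlds to b is a surjective bounded morphism onto the two-world frame with a↔b, which is not antisymmetric.
So no modal formula (or set of formulas) defines exactly the antisymmetric frames.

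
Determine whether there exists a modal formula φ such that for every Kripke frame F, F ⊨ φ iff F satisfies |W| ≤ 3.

Not definable by any modal formula

If a class were modally definable it would be closed under disjoint unions (Goldblatt–Thomason).
Any modal formula valid on each of 4 disjoint one-world frames is valid on their disjoint union (validity is preserved under disjoint unions). Each one-world frame has |W|=1≤3, but the union has |W|=4.
So no modal formula (or set of formulas) defines exactly the |W|≤3 frames.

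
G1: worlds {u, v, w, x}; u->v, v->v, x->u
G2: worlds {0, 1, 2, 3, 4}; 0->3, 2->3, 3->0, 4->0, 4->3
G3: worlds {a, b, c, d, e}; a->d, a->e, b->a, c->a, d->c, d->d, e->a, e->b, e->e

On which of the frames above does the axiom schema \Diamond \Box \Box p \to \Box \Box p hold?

This is the axiom for a generalized confluence (Geach) condition; its first-order frame correspondent is \forall x \forall y \forall z ((xRy \wedge x R^2 z) \to \exists w (y R^2 w \wedge z = w)).
G1: satisfies the condition.
G2: fails — 0R3, 0R²0 but no w with 3R²w and 0=w.
G3: fails — aRd, aR²b but no w with dR²w and b=w.
Valid on: G1.

G1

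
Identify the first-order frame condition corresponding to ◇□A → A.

symmetry: ∀x ∀y (Rxy → Ryx)

Equivalently (dual form): A → □◇A.
Suppose A→□◇A is valid. Take Rxy and set V(A)={x}. Then A at x, so □◇A at x, so ◇A at y, so some z with Ryz has A; z=x, i.e. Ryx.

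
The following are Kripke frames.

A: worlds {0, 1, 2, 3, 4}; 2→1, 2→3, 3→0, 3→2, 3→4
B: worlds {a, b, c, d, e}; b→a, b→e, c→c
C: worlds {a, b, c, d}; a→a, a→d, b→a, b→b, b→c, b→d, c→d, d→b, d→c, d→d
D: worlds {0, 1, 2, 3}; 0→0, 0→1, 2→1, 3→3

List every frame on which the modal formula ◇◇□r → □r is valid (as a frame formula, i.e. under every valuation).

Frame correspondent (Sahlqvist): ∀x ∀y ∀z ((xR²y ∧ xRz) → ∃w (yRw ∧ z = w)) — i.e. a generalized confluence (Geach) condition.
A: fails — 2R²0, 2R1 but no w with 0Rw and 1=w.
B: ✓.
C: fails — aR²c, aRa but no w with cRw and a=w.
D: fails — 0R²1, 0R0 but no w with 1Rw and 0=w.

B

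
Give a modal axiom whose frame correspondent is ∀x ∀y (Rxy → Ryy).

This is shift-reflexivity; the standard corresponding axiom is T□: □(□p → p).
Suppose □(□p→p) is valid. Take Rxy and set V(p)={w : Ryw}. Then at y, □p holds; since □(□p→p) at x, □p→p at y, so p at y, i.e. Ryy.

□(□p → p)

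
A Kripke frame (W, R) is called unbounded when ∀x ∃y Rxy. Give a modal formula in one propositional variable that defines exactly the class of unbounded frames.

The condition is seriality. The D schema □p → ◇p defines it.
Suppose □p→◇p is valid. At any x set V(p)=W. Then □p at x, so ◇p at x, so x has a successor.

□p → ◇p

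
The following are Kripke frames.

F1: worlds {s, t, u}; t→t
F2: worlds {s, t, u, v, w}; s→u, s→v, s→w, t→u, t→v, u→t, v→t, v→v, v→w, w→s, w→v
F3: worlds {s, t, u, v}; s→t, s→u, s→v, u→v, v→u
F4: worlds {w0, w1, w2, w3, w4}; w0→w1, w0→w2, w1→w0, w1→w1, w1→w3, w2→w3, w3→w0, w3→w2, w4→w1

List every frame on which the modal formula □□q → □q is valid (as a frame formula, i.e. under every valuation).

This is the axiom for density; its first-order frame correspondent is ∀x ∀y (Rxy → ∃z (Rxz ∧ Rzy)).
F1: condition met.
F2: fails — Rut but no z with Ruz and Rzt.
F3: fails — Ruv but no z with Ruz and Rzv.
F4: fails — Rw3w0 but no z with Rw3z and Rzw0.
Valid on: F1.

F1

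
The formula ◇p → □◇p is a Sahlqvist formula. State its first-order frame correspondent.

the Euclidean property: ∀x ∀y ∀z (Rxy ∧ Rxz → Ryz)

Suppose ◇p→□◇p is valid. Take Rxy, Rxz and set V(p)={y}. Then ◇p at x, so □◇p at x, so ◇p at z, so some w with Rzw has p; w=y, i.e. Rzy. By symmetry of the argument, Ryz.
Conversely, on a frame with the Euclidean property the schema holds at every world under every valuation.
Frame condition: ∀x ∀y ∀z (Rxy ∧ Rxz → Ryz).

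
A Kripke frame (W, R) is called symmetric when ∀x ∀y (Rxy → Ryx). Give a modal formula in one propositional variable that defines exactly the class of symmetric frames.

The condition is symmetry. The B schema q → □◇q defines it.

q → □◇q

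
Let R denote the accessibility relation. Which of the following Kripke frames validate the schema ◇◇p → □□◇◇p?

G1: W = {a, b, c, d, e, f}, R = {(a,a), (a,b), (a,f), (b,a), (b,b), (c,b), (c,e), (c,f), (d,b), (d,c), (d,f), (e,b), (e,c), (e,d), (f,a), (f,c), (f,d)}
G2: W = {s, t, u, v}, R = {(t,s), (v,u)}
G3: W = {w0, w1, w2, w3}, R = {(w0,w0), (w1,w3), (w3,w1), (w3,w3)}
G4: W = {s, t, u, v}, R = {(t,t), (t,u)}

Frame correspondent (Sahlqvist): ∀x ∀y ∀z ((xR²y ∧ xR²z) → ∃w (y = w ∧ zR²w)) — i.e. a generalized confluence (Geach) condition.
G1: fails — aR²c, aR²b but no w with c=w and bR²w.
G2: ✓.
G3: ✓.
G4: fails — tR²t, tR²u but no w with t=w and uR²w.
Valid on: G2, G3.

G2, G3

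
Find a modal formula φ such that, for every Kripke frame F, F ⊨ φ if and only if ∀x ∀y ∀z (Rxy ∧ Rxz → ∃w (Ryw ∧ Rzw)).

◇□p → □◇p

The condition is convergence. The .2 schema ◇□p → □◇p defines it.
Suppose ◇□p→□◇p is valid. Take Rxy, Rxz and set V(p)={w : Ryw}. Then □p at y so ◇□p at x, so □◇p at x, so ◇p at z, giving w with Rzw and Ryw.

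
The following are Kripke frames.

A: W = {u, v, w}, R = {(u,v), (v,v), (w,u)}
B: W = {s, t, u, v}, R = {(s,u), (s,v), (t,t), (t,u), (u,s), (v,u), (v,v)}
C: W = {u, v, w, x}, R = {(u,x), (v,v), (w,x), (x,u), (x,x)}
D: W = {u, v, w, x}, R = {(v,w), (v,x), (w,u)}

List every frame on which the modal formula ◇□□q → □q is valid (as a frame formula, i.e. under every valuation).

This is the axiom for a generalized confluence (Geach) condition; its first-order frame correspondent is ∀x ∀y ∀z ((xRy ∧ xRz) → ∃w (yR²w ∧ z = w)).
A: fails — wRu, wRu but no t with uR²t and u=t.
B: fails — tRu, tRt but no w with uR²w and t=w.
C: satisfies the condition.
D: fails — vRw, vRw but no t with wR²t and w=t.

C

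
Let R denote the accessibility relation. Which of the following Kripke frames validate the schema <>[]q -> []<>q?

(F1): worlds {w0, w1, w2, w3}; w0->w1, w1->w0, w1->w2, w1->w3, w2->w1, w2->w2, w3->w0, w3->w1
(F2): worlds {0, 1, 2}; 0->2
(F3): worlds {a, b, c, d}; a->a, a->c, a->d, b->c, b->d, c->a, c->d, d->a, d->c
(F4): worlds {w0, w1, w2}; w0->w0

This is the axiom for convergence; its first-order frame correspondent is forall x forall y forall z (Rxy & Rxz -> exists w (Ryw & Rzw)).
(F1): fails — Rw3w1 and Rw3w0 but w1 and w0 have no common successor.
(F2): fails — R02 and R02 but 2 and 2 have no common successor.
(F3): ✓.
(F4): ✓.

(F3), (F4)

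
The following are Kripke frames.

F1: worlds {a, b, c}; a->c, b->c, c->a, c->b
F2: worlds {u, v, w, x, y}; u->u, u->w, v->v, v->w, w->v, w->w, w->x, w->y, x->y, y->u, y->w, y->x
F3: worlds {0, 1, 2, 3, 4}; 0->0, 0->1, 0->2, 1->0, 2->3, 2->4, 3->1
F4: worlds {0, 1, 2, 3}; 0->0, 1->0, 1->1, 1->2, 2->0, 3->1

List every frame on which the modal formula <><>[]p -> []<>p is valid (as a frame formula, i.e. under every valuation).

F4

Frame correspondent (Sahlqvist): forall x forall y forall z ((x R^2 y & xRz) -> exists w (yRw & zRw)) — i.e. a generalized confluence (Geach) condition.
F1: fails — aR²a, aRc but no w with aRw and cRw.
F2: fails — uR²x, uRu but no t with xRt and uRt.
F3: fails — 0R²0, 0R2 but no w with 0Rw and 2Rw.
F4: condition met.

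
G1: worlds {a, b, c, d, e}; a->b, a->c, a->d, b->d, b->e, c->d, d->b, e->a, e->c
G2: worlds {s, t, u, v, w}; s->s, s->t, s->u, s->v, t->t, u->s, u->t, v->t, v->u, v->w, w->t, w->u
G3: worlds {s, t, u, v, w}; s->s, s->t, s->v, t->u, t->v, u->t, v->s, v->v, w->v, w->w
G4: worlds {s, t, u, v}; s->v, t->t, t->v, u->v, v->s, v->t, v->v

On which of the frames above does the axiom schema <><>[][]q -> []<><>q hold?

The schema corresponds to a generalized confluence (Geach) condition: forall x forall y forall z ((x R^2 y & xRz) -> exists w (y R^2 w & z R^2 w)).
G1: fails — aR²b, aRd but no w with bR²w and dR²w.
G2: ✓.
G3: ✓.
G4: ✓.

G2, G3, G4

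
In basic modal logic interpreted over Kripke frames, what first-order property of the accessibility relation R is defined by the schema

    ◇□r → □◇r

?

convergence

Suppose ◇□r→□◇r is valid. Take Rxy, Rxz and set V(r)={w : Ryw}. Then □r at y so ◇□r at x, so □◇r at x, so ◇r at z, giving w with Rzw and Ryw.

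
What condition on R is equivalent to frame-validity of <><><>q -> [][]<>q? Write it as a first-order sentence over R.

This is a Sahlqvist (Geach-type) schema ◇^3□^0q → □^2◇^1q.
Minimal-valuation argument: fix x; take any y with xR^3y and any z with xR^2z. Set V(q) to the set of worlds R-reachable from y in exactly 0 steps. Then □^0q holds at y, so the antecedent holds at x; validity forces ◇^1q at z, giving a w with zR^1w and yR^0w.
First-order correspondent: forall x forall y forall z ((x R^3 y & x R^2 z) -> exists w (y = w & zRw)).

forall x forall y forall z ((x R^3 y & x R^2 z) -> exists w (y = w & zRw))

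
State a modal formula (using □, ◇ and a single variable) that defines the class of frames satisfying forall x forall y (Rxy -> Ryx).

This is symmetry; the standard corresponding axiom is B: r → □◇r.
Suppose r→□◇r is valid. Take Rxy and set V(r)={x}. Then r at x, so □◇r at x, so ◇r at y, so some z with Ryz has r; z=x, i.e. Ryx.

r → □◇r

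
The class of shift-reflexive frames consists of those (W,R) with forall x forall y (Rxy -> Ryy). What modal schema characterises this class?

□(□p → p)

The condition is shift-reflexivity. The T□ schema □(□p → p) defines it.
Suppose □(□p→p) is valid. Take Rxy and set V(p)={w : Ryw}. Then at y, □p holds; since □(□p→p) at x, □p→p at y, so p at y, i.e. Ryy.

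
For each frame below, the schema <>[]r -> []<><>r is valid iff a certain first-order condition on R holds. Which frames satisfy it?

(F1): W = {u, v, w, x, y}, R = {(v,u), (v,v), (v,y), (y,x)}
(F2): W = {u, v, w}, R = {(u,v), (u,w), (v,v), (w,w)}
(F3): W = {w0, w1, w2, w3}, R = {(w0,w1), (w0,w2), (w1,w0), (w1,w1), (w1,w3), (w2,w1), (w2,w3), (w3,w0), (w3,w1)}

(F3)

Frame correspondent (Sahlqvist): forall x forall y forall z ((xRy & xRz) -> exists w (yRw & z R^2 w)) — i.e. a generalized confluence (Geach) condition.
(F1): fails — vRu, vRu but no t with uRt and uR²t.
(F2): fails — uRv, uRw but no t with vRt and wR²t.
(F3): condition met.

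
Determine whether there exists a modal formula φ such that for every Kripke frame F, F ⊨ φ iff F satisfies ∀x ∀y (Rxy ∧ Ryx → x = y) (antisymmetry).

Not modally definable

Any modally definable frame class is closed under surjective bounded morphisms.
The 4-cycle (worlds 0,1,2,3 with 0→1→2→3→0) is antisymmetric. Sending even-indexed worlds to • and odd-indexed worlds to ∘ is a surjective bounded morphism onto the two-world frame with •↔∘, which is not antisymmetric.
So the class is not modally definable.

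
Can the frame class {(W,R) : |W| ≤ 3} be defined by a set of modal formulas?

Modal frame validity is preserved under disjoint unions.
Any modal formula valid on each of 4 disjoint one-world frames is valid on their disjoint union (validity is preserved under disjoint unions). Each one-world frame has |W|=1≤3, but the union has |W|=4.
Hence having at most 3 worlds is not modally definable.

Not modally definable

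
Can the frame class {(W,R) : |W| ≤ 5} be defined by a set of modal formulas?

Not definable by any modal formula

Modal frame validity is preserved under disjoint unions.
Any modal formula valid on each of 6 disjoint one-world frames is valid on their disjoint union (validity is preserved under disjoint unions). Each one-world frame has |W|=1≤5, but the union has |W|=6.
So no modal formula (or set of formulas) defines exactly the |W|≤5 frames.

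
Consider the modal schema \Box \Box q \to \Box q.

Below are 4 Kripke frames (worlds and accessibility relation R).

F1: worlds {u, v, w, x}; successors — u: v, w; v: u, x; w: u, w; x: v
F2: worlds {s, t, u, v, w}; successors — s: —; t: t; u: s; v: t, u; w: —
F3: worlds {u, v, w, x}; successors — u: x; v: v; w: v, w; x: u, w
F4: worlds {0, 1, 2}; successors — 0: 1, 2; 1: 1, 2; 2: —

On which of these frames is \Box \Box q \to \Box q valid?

Frame correspondent (Sahlqvist): \forall x \forall y (Rxy \to \exists z (Rxz \wedge Rzy)) — i.e. density.
F1: fails — Ruv but no z with Ruz and Rzv.
F2: fails — Rvu but no z with Rvz and Rzu.
F3: fails — Rxu but no z with Rxz and Rzu.
F4: condition met.
Valid on: F4.

F4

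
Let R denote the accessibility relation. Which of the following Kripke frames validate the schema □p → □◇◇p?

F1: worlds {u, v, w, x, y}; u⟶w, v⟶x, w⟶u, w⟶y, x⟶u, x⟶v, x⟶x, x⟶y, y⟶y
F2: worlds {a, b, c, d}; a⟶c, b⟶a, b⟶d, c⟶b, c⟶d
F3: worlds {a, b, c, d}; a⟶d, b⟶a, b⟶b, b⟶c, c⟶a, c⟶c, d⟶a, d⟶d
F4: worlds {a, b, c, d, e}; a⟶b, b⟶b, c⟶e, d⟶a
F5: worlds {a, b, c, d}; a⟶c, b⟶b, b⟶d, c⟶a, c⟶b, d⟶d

F1, F3, F5

The schema corresponds to a generalized confluence (Geach) condition: ∀x ∀z (xRz → ∃w (xRw ∧ zR²w)).
F1: condition met.
F2: fails — aRc but no w with aRw and cR²w.
F3: condition met.
F4: fails — cRe but no w with cRw and eR²w.
F5: condition met.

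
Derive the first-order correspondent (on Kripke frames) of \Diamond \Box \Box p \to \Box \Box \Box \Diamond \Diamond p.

\forall x \forall y \forall z ((xRy \wedge x R^3 z) \to \exists w (y R^2 w \wedge z R^2 w))

This is a Sahlqvist (Geach-type) schema ◇^1□^2p → □^3◇^2p.
Minimal-valuation argument: fix x; take any y with xR^1y and any z with xR^3z. Set V(p) to the set of worlds R-reachable from y in exactly 2 steps. Then □^2p holds at y, so the antecedent holds at x; validity forces ◇^2p at z, giving a w with zR^2w and yR^2w.
First-order correspondent: \forall x \forall y \forall z ((xRy \wedge x R^3 z) \to \exists w (y R^2 w \wedge z R^2 w)).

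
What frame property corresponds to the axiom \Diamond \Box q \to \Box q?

the Euclidean property: \forall x \forall y \forall z (Rxy \wedge Rxz \to Ryz)

This is frame-equivalent to ◇q → □◇q (substitute ¬q for q and contrapose).
Suppose ◇q→□◇q is valid. Take Rxy, Rxz and set V(q)={y}. Then ◇q at x, so □◇q at x, so ◇q at z, so some w with Rzw has q; w=y, i.e. Rzy. By symmetry of the argument, Ryz.
Conversely, any frame satisfying \forall x \forall y \forall z (Rxy \wedge Rxz \to Ryz) validates the schema.
Frame condition: \forall x \forall y \forall z (Rxy \wedge Rxz \to Ryz).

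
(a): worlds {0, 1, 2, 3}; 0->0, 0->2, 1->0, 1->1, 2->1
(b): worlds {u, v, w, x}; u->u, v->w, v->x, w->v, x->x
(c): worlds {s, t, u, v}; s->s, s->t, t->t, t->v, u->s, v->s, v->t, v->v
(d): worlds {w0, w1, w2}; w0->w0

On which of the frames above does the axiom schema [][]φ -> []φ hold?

(a), (c), (d)

This is the axiom for density; its first-order frame correspondent is forall x forall y (Rxy -> exists z (Rxz & Rzy)).
(a): ✓.
(b): fails — Rvw but no z with Rvz and Rzw.
(c): ✓.
(d): ✓.
Valid on: (a), (c), (d).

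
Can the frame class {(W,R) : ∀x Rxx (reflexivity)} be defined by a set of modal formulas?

This is a Sahlqvist condition; the T axiom □p → p defines it.

Yes, by □p → p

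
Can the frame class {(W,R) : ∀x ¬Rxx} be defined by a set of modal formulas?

No — not modally definable

Any modally definable frame class is closed under surjective bounded morphisms.
The 5-cycle (worlds a,b,c,d,e with a→b→c→d→e→a) is irreflexive, and the map sending every world to a single reflexive point • is a surjective bounded morphism (forth: every edge maps to (•,•); back: every world has a successor). So any modal formula valid on the 5-cycle is also valid on the reflexive point, which is not irreflexive.
So no modal formula (or set of formulas) defines exactly the irreflexive frames.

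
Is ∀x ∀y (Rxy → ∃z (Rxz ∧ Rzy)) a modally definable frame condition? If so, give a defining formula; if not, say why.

The condition is density. A defining modal formula is □□r → □r.

Yes, by □□r → □r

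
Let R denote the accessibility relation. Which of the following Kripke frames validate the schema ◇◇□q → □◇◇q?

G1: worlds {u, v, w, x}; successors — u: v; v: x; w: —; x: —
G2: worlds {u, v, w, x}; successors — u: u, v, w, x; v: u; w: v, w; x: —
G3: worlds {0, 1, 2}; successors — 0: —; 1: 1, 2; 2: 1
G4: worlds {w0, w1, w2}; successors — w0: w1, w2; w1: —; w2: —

The schema corresponds to a generalized confluence (Geach) condition: ∀x ∀y ∀z ((xR²y ∧ xRz) → ∃w (yRw ∧ zR²w)).
G1: fails — uR²x, uRv but no t with xRt and vR²t.
G2: fails — uR²u, uRx but no t with uRt and xR²t.
G3: condition met.
G4: condition met.

G3, G4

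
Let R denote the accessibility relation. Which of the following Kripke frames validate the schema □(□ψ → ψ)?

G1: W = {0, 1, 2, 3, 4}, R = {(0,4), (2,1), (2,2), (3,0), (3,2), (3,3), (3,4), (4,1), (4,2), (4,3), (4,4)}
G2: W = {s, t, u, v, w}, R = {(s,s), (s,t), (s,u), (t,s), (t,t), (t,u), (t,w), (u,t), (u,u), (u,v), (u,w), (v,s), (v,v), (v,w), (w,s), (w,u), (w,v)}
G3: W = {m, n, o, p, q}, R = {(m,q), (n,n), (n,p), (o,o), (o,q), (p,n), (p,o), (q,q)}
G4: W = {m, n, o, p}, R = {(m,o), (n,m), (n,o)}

none

This is the axiom for shift-reflexivity; its first-order frame correspondent is ∀x ∀y (Rxy → Ryy).
G1: fails — R21 but not R11.
G2: fails — Ruw but not Rww.
G3: fails — Rnp but not Rpp.
G4: fails — Rno but not Roo.
Valid on no frame.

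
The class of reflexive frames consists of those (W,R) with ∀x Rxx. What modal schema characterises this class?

The condition is reflexivity. The T schema □s → s defines it.
Suppose □s→s is valid. At any x set V(s)={w : Rxw}. Then □s holds at x, so s holds at x, i.e. Rxx.

□s → s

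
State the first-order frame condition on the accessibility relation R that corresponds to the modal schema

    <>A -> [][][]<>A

forall x forall y forall z ((xRy & x R^3 z) -> exists w (y = w & zRw))

This is a Sahlqvist (Geach-type) schema ◇^1□^0A → □^3◇^1A.
Minimal-valuation argument: fix x; take any y with xR^1y and any z with xR^3z. Set V(A) to the set of worlds R-reachable from y in exactly 0 steps. Then □^0A holds at y, so the antecedent holds at x; validity forces ◇^1A at z, giving a w with zR^1w and yR^0w.
First-order correspondent: forall x forall y forall z ((xRy & x R^3 z) -> exists w (y = w & zRw)).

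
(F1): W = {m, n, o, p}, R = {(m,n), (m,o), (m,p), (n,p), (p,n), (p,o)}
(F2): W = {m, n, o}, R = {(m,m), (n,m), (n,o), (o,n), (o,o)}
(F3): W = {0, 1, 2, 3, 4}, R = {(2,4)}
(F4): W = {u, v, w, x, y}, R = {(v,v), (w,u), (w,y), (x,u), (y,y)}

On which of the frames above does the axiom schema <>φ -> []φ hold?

Frame correspondent (Sahlqvist): forall x forall y forall z (Rxy & Rxz -> y = z) — i.e. partial functionality.
(F1): fails — m sees both n and o.
(F2): fails — n sees both m and o.
(F3): satisfies the condition.
(F4): fails — w sees both u and y.
Valid on: (F3).

(F3)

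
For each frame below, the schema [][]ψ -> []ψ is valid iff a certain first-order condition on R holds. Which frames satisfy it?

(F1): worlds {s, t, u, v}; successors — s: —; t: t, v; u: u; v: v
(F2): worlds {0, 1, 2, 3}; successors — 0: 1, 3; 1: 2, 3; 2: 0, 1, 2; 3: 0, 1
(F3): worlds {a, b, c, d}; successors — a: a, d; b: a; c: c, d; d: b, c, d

(F1), (F3)

This is the axiom for density; its first-order frame correspondent is forall x forall y (Rxy -> exists z (Rxz & Rzy)).
(F1): satisfies the condition.
(F2): fails — R13 but no z with R1z and Rz3.
(F3): satisfies the condition.
Valid on: (F1), (F3).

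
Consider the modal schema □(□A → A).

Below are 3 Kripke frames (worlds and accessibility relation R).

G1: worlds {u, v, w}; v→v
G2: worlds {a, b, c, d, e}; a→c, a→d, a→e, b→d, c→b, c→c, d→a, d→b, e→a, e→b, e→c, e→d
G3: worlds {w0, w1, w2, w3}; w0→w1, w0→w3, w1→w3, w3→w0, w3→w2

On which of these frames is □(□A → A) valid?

Frame correspondent (Sahlqvist): ∀x ∀y (Rxy → Ryy) — i.e. shift-reflexivity.
G1: holds.
G2: fails — Reb but not Rbb.
G3: fails — Rw3w2 but not Rw2w2.

G1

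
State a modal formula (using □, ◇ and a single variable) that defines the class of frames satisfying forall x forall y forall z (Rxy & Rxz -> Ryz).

The condition is the Euclidean property. The 5 schema ◇s → □◇s defines it.
Suppose ◇s→□◇s is valid. Take Rxy, Rxz and set V(s)={y}. Then ◇s at x, so □◇s at x, so ◇s at z, so some w with Rzw has s; w=y, i.e. Rzy. By symmetry of the argument, Ryz.

◇s → □◇s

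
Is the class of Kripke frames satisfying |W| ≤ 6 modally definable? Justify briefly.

No

Any modally definable frame class is closed under disjoint unions.
Any modal formula valid on each of 7 disjoint one-world frames is valid on their disjoint union (validity is preserved under disjoint unions). Each one-world frame has |W|=1≤6, but the union has |W|=7.
So no modal formula (or set of formulas) defines exactly the |W|≤6 frames.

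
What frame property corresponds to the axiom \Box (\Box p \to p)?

shift-reflexivity

Suppose □(□p→p) is valid. Take Rxy and set V(p)={w : Ryw}. Then at y, □p holds; since □(□p→p) at x, □p→p at y, so p at y, i.e. Ryy.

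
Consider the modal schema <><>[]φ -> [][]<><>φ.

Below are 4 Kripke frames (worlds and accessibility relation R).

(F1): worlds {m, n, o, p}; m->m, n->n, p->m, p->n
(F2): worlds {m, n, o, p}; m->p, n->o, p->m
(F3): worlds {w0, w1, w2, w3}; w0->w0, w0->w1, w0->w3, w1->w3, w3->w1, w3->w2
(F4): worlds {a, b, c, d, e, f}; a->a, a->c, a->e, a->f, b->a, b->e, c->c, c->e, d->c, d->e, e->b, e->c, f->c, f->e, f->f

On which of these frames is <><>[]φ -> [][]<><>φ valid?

(F4)

Frame correspondent (Sahlqvist): forall x forall y forall z ((x R^2 y & x R^2 z) -> exists w (yRw & z R^2 w)) — i.e. a generalized confluence (Geach) condition.
(F1): fails — pR²m, pR²n but no w with mRw and nR²w.
(F2): fails — mR²m, mR²m but no w with mRw and mR²w.
(F3): fails — w0R²w0, w0R²w2 but no w with w0Rw and w2R²w.
(F4): satisfies the condition.
Valid on: (F4).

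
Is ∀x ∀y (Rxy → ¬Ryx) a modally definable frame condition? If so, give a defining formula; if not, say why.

No — not modally definable

If a class were modally definable it would be closed under surjective bounded morphisms (Goldblatt–Thomason).
The 4-cycle (worlds 0,1,2,3 with 0→1→2→3→0) is asymmetric. Mapping every world to a single reflexive point • is a surjective bounded morphism, and the reflexive point is not asymmetric (R•• but asymmetry requires ¬R••).
So no modal formula (or set of formulas) defines exactly the asymmetric frames.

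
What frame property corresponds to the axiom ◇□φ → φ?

symmetry: ∀x ∀y (Rxy → Ryx)

This is frame-equivalent to φ → □◇φ (substitute ¬φ for φ and contrapose).
Suppose φ→□◇φ is valid. Take Rxy and set V(φ)={x}. Then φ at x, so □◇φ at x, so ◇φ at y, so some z with Ryz has φ; z=x, i.e. Ryx.
The converse is a direct semantic check.
So the correspondent is symmetry.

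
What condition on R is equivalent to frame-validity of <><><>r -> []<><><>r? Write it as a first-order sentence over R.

forall x forall y forall z ((x R^3 y & xRz) -> exists w (y = w & z R^3 w))

This is a Sahlqvist (Geach-type) schema ◇^3□^0r → □^1◇^3r.
First-order correspondent: forall x forall y forall z ((x R^3 y & xRz) -> exists w (y = w & z R^3 w)).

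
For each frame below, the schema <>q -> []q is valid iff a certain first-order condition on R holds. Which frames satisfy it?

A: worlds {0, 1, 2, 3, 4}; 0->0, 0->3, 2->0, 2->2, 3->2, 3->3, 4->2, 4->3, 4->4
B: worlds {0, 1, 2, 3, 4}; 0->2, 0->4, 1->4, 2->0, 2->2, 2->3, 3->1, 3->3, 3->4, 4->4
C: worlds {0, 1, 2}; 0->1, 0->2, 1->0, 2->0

none

This is the axiom for partial functionality; its first-order frame correspondent is forall x forall y forall z (Rxy & Rxz -> y = z).
A: fails — 0 sees both 0 and 3.
B: fails — 0 sees both 2 and 4.
C: fails — 0 sees both 1 and 2.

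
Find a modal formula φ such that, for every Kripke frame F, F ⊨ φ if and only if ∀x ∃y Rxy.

□s → ◇s

The condition is seriality. The D schema □s → ◇s defines it.
Suppose □s→◇s is valid. At any x set V(s)=W. Then □s at x, so ◇s at x, so x has a successor.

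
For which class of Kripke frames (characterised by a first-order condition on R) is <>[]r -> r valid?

symmetry: forall x forall y (Rxy -> Ryx)

Equivalently (dual form): r → □◇r.
Suppose r→□◇r is valid. Take Rxy and set V(r)={x}. Then r at x, so □◇r at x, so ◇r at y, so some z with Ryz has r; z=x, i.e. Ryx.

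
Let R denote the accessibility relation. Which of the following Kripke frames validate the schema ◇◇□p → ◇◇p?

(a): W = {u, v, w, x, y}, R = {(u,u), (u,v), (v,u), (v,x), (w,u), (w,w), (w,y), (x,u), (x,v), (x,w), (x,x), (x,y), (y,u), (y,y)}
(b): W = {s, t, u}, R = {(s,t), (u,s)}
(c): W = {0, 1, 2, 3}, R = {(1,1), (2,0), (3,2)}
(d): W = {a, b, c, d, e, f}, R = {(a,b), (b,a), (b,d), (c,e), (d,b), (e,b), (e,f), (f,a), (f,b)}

(a)

Frame correspondent (Sahlqvist): ∀x ∀y (xR²y → ∃w (yRw ∧ xR²w)) — i.e. a generalized confluence (Geach) condition.
(a): condition met.
(b): fails — uR²t but no w with tRw and uR²w.
(c): fails — 3R²0 but no w with 0Rw and 3R²w.
(d): fails — aR²a but no w with aRw and aR²w.
Valid on: (a).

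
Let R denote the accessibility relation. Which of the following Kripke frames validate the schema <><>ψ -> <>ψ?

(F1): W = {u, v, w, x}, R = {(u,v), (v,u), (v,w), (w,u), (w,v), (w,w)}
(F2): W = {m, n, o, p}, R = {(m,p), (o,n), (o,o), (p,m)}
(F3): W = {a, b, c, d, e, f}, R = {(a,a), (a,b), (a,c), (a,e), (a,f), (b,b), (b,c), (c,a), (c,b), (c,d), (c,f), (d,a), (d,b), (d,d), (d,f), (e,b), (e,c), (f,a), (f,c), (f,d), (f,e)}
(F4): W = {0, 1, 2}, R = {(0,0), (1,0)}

(F4)

Frame correspondent (Sahlqvist): forall x forall y (x R^2 y -> exists w (y = w & xRw)) — i.e. a generalized confluence (Geach) condition.
(F1): fails — uR²u but no t with u=t and uRt.
(F2): fails — mR²m but no w with m=w and mRw.
(F3): fails — aR²d but no w with d=w and aRw.
(F4): holds.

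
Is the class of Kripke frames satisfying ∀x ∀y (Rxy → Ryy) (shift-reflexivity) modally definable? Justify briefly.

Yes — defined by □(□q → q)

This is a Sahlqvist condition; the T□ axiom □(□q → q) defines it.
Suppose □(□q→q) is valid. Take Rxy and set V(q)={w : Ryw}. Then at y, □q holds; since □(□q→q) at x, □q→q at y, so q at y, i.e. Ryy.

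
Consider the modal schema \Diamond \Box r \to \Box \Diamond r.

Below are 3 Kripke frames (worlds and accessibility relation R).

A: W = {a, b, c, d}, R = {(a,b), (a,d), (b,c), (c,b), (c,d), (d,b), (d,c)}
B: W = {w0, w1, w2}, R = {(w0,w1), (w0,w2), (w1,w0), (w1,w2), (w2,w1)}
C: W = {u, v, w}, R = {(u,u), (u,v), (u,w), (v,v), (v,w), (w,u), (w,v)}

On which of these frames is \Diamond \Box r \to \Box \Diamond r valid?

C

Frame correspondent (Sahlqvist): \forall x \forall y \forall z (Rxy \wedge Rxz \to \exists w (Ryw \wedge Rzw)) — i.e. convergence.
A: fails — Rdc and Rdb but c and b have no common successor.
B: fails — Rw0w1 and Rw0w2 but w1 and w2 have no common successor.
C: condition met.
Valid on: C.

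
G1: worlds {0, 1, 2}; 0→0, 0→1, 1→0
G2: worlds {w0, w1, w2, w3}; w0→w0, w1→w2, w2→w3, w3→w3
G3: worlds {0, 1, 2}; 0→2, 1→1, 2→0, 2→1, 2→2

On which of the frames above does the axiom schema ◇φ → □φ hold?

G2

This is the axiom for partial functionality; its first-order frame correspondent is ∀x ∀y ∀z (Rxy ∧ Rxz → y = z).
G1: fails — 0 sees both 0 and 1.
G2: holds.
G3: fails — 2 sees both 0 and 1.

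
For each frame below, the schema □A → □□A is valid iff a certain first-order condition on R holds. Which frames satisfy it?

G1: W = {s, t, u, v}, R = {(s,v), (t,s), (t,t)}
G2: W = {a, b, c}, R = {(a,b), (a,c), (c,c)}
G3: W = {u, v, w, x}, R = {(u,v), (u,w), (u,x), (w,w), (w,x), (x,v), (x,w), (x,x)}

This is the axiom for transitivity; its first-order frame correspondent is ∀x ∀y ∀z (Rxy ∧ Ryz → Rxz).
G1: fails — Rts and Rsv but not Rtv.
G2: ✓.
G3: fails — Rwx and Rxv but not Rwv.

G2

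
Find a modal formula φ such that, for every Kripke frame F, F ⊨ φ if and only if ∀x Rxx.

□s → s

This is reflexivity; the standard corresponding axiom is T: □s → s.
Suppose □s→s is valid. At any x set V(s)={w : Rxw}. Then □s holds at x, so s holds at x, i.e. Rxx.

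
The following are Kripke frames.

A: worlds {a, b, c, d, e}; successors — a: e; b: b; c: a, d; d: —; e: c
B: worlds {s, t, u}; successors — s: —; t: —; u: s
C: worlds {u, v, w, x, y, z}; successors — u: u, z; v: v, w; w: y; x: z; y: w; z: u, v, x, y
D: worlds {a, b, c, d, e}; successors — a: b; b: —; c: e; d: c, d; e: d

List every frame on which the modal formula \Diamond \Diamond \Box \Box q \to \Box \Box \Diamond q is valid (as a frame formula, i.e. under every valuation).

The schema corresponds to a generalized confluence (Geach) condition: \forall x \forall y \forall z ((x R^2 y \wedge x R^2 z) \to \exists w (y R^2 w \wedge zRw)).
A: fails — aR²c, aR²c but no w with cR²w and cRw.
B: condition met.
C: fails — uR²u, uR²y but no t with uR²t and yRt.
D: fails — dR²c, dR²c but no w with cR²w and cRw.
Valid on: B.

B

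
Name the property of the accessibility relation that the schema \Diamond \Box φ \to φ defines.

symmetry

This is frame-equivalent to φ → □◇φ (substitute ¬φ for φ and contrapose).
Suppose φ→□◇φ is valid. Take Rxy and set V(φ)={x}. Then φ at x, so □◇φ at x, so ◇φ at y, so some z with Ryz has φ; z=x, i.e. Ryx.
The converse is a direct semantic check.
So the correspondent is symmetry.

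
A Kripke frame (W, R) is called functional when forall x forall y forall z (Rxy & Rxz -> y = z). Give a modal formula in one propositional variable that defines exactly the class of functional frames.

◇q → □q

This is partial functionality; the standard corresponding axiom is CD: ◇q → □q.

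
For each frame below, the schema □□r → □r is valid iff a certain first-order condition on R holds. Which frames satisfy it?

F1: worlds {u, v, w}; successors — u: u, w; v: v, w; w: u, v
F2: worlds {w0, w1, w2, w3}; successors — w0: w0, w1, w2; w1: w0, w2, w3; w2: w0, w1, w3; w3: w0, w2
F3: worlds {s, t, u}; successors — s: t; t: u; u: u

F1, F2

Frame correspondent (Sahlqvist): ∀x ∀y (Rxy → ∃z (Rxz ∧ Rzy)) — i.e. density.
F1: holds.
F2: holds.
F3: fails — Rst but no z with Rsz and Rzt.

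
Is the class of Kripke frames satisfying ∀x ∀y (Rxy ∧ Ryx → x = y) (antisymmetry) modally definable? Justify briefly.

Any modally definable frame class is closed under surjective bounded morphisms.
The 4-cycle (worlds w0,w1,w2,w3 with w0→w1→w2→w3→w0) is antisymmetric. Sending even-indexed worlds to • and odd-indexed worlds to ∘ is a surjective bounded morphism onto the two-world frame with •↔∘, which is not antisymmetric.
Hence antisymmetry is not modally definable.

Not definable by any modal formula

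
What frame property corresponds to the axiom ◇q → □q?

Partial functionality

Suppose ◇q→□q is valid. Take Rxy, Rxz and set V(q)={y}. Then ◇q at x, so □q at x, so q at z, i.e. z=y.
The converse is a direct semantic check.
So the correspondent is partial functionality.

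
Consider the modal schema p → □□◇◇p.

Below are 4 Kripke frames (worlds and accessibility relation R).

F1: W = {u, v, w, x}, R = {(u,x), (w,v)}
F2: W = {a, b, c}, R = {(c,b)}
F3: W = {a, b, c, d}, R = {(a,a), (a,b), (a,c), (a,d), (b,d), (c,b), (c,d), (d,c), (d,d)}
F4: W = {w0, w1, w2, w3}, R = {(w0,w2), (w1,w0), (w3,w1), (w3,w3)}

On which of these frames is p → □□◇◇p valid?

F1, F2

The schema corresponds to a generalized confluence (Geach) condition: ∀x ∀z (xR²z → ∃w (x = w ∧ zR²w)).
F1: satisfies the condition.
F2: satisfies the condition.
F3: fails — aR²b but no w with a=w and bR²w.
F4: fails — w1R²w2 but no w with w1=w and w2R²w.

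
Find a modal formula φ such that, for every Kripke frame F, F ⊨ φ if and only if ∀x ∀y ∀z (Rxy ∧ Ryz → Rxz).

□q → □□q

This is transitivity; the standard corresponding axiom is 4: □q → □□q.
Suppose □q→□□q is valid. Take Rxy, Ryz and set V(q)={w : Rxw}. Then □q at x, so □□q at x, so □q at y, so q at z, i.e. Rxz.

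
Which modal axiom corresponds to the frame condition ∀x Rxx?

□r → r

A defining formula is □r → r (the T axiom).
Suppose □r→r is valid. At any x set V(r)={w : Rxw}. Then □r holds at x, so r holds at x, i.e. Rxx.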